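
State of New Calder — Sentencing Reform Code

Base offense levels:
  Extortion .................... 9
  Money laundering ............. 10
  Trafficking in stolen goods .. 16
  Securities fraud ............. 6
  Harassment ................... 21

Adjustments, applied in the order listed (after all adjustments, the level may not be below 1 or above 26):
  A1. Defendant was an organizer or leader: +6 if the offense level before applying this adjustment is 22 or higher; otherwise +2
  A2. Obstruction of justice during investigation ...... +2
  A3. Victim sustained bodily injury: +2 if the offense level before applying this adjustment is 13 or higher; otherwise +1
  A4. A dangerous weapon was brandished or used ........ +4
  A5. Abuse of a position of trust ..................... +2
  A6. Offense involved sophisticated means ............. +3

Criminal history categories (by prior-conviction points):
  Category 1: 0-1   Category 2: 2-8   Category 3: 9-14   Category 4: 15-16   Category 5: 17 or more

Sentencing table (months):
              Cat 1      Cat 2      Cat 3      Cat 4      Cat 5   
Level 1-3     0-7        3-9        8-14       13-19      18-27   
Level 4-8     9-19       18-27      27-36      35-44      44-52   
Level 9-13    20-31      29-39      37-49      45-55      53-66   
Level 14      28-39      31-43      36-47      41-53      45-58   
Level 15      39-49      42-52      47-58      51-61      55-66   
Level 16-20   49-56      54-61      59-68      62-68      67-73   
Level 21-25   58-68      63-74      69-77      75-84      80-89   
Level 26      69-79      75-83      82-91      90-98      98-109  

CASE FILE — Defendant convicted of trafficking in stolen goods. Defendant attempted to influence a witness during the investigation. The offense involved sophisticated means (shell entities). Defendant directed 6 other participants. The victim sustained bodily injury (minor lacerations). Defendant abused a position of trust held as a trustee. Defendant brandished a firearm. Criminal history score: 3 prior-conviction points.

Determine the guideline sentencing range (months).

75-83 months

Base offense level for trafficking in stolen goods: 16.
A1 applies (level before this adjustment is 16 < 22, so +2): 16 + 2 = 18.
A2 applies: 18 + 2 = 20.
A3 applies (level before this adjustment is 20 ≥ 13, so +2): 20 + 2 = 22.
A4 applies: 22 + 4 = 26.
A5 applies: 26 + 2 = 28.
A6 applies: 28 + 3 = 31.
Level 31 exceeds the maximum of 26; capped at 26.
Final offense level: 26.
Criminal history: 3 prior points → Category 2 (2-8).
Level 26 falls in the 26 band.
Grid: Level 26 × Category 2 = 75-83 months.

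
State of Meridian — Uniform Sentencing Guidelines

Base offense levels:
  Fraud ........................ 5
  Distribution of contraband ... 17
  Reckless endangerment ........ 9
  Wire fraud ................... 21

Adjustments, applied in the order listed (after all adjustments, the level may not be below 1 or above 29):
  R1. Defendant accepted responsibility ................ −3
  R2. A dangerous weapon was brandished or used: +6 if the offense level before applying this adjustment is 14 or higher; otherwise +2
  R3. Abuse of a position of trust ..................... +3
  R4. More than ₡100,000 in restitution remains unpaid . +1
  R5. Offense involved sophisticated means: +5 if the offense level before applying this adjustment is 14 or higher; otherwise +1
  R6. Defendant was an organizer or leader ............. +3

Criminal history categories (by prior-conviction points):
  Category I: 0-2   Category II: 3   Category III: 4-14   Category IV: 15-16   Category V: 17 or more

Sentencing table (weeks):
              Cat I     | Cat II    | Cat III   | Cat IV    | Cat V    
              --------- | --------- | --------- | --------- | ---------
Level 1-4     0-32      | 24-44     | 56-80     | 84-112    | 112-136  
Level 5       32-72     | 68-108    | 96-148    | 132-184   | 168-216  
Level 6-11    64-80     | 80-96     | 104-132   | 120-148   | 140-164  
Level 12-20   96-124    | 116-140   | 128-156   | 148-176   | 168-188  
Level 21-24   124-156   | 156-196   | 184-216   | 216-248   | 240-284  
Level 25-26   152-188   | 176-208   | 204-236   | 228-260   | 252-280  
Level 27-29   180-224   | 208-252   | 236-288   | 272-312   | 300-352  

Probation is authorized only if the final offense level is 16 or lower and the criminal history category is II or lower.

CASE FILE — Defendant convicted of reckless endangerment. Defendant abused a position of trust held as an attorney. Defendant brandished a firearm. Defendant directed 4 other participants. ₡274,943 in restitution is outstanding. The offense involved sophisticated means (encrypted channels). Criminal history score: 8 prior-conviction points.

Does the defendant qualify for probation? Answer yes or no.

No

Base offense level for reckless endangerment: 9.
R1 does not apply.
R2 applies (level before this adjustment is 9 < 14, so +2): 9 + 2 = 11.
R3 applies: 11 + 3 = 14.
R4 applies: 14 + 1 = 15.
R5 applies (level before this adjustment is 15 ≥ 14, so +5): 15 + 5 = 20.
R6 applies: 20 + 3 = 23.
Final offense level: 23.
Criminal history: 8 prior points → Category III (4-14).
Level 23 falls in the 21-24 band.
Grid: Level 21-24 × Category III = 184-216 weeks.
Probation check: level 23 > 16 and category III > II → not eligible.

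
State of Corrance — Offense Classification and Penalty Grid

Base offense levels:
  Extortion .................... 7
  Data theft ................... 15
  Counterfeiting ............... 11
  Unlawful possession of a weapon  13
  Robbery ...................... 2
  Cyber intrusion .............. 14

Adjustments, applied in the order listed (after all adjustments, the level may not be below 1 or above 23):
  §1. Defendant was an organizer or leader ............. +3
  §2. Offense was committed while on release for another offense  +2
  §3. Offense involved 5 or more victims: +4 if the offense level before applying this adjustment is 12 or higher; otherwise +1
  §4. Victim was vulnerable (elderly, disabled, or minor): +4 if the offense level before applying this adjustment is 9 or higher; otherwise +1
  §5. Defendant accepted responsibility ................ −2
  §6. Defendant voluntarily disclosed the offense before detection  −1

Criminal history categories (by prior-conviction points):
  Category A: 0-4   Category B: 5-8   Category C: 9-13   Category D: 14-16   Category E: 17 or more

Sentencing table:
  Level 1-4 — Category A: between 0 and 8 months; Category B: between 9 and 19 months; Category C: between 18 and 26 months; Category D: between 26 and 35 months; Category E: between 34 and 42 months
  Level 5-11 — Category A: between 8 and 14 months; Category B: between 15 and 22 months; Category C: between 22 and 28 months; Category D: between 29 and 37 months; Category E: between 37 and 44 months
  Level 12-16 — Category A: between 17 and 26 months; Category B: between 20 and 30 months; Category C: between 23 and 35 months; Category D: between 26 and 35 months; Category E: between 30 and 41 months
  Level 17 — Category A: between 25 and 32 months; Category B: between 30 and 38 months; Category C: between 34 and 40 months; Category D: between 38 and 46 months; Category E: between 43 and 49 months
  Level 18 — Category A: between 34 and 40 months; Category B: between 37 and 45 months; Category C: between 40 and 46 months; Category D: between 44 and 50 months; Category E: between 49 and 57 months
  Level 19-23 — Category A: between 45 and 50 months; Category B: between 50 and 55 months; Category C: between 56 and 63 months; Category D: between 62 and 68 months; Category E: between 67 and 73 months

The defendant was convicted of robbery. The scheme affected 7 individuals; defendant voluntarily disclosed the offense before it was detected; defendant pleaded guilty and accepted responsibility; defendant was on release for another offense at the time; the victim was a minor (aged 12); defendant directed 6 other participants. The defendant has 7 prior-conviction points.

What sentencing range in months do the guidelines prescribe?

Base offense level for robbery: 2.
§1 applies: 2 + 3 = 5.
§2 applies: 5 + 2 = 7.
§3 applies (level before this adjustment is 7 < 12, so +1): 7 + 1 = 8.
§4 applies (level before this adjustment is 8 < 9, so +1): 8 + 1 = 9.
§5 applies: 9 − 2 = 7.
§6 applies: 7 − 1 = 6.
Final offense level: 6.
Criminal history: 7 prior points → Category B (5-8).
Level 6 falls in the 5-11 band.
Grid: Level 5-11 × Category B = 15-22 months.

15-22 months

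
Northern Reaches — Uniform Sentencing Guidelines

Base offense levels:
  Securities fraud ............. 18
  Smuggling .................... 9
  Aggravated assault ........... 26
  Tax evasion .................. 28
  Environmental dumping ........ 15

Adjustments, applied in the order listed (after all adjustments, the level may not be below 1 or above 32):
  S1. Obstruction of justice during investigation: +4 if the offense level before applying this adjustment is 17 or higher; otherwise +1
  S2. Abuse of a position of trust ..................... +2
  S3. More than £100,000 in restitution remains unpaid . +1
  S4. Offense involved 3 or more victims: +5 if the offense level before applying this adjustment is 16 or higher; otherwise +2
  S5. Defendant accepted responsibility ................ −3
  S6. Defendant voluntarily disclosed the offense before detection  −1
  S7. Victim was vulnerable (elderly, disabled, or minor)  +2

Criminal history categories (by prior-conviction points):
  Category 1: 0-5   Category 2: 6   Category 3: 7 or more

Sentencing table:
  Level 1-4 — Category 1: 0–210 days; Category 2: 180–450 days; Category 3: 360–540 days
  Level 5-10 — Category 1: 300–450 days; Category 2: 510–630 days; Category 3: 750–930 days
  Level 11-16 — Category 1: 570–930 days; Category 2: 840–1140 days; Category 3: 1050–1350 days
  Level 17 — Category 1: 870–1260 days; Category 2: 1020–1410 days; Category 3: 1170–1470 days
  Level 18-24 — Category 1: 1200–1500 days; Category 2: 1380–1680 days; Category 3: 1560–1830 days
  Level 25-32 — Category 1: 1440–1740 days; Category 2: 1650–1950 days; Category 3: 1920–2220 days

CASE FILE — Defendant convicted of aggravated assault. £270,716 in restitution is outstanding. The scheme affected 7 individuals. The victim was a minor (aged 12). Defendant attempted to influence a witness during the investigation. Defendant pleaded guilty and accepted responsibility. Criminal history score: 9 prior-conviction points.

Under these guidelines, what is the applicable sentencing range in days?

Base offense level for aggravated assault: 26.
S1 applies (level before this adjustment is 26 ≥ 17, so +4): 26 + 4 = 30.
S3 applies: 30 + 1 = 31.
S4 applies (level before this adjustment is 31 ≥ 16, so +5): 31 + 5 = 36.
S5 applies: 36 − 3 = 33.
S7 applies: 33 + 2 = 35.
Level 35 exceeds the maximum of 32; capped at 32.
Final offense level: 32.
Criminal history: 9 prior points → Category 3 (7+).
Level 32 falls in the 25-32 band.
Grid: Level 25-32 × Category 3 = 1920-2220 days.

1920-2220 days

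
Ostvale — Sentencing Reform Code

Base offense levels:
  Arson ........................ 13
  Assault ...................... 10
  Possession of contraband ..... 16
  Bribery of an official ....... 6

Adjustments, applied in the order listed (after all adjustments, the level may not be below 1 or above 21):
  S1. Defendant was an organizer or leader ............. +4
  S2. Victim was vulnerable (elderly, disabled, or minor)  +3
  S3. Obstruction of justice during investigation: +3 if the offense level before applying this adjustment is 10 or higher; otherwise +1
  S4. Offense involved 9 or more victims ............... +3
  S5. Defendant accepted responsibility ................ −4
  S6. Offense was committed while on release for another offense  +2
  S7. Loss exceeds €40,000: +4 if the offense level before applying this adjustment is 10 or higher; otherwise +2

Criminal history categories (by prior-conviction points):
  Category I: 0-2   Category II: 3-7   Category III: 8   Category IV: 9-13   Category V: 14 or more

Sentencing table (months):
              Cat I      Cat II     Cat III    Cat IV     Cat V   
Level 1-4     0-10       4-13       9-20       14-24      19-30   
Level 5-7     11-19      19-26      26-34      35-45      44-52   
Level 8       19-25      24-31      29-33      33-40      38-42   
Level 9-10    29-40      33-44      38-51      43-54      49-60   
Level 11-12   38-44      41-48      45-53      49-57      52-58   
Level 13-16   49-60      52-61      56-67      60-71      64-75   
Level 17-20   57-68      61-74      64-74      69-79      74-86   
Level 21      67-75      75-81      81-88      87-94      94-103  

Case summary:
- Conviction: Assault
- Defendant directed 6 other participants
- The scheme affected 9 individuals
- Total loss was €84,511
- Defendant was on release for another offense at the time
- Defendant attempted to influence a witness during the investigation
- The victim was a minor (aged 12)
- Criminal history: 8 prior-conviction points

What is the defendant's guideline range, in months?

81-88 months

Base offense level for assault: 10.
S1 applies: 10 + 4 = 14.
S2 applies: 14 + 3 = 17.
S3 applies (level before this adjustment is 17 ≥ 10, so +3): 17 + 3 = 20.
S4 applies: 20 + 3 = 23.
S6 applies: 23 + 2 = 25.
S7 applies (level before this adjustment is 25 ≥ 10, so +4): 25 + 4 = 29.
Level 29 exceeds the maximum of 21; capped at 21.
Final offense level: 21.
Criminal history: 8 prior points → Category III (8).
Level 21 falls in the 21 band.
Grid: Level 21 × Category III = 81-88 months.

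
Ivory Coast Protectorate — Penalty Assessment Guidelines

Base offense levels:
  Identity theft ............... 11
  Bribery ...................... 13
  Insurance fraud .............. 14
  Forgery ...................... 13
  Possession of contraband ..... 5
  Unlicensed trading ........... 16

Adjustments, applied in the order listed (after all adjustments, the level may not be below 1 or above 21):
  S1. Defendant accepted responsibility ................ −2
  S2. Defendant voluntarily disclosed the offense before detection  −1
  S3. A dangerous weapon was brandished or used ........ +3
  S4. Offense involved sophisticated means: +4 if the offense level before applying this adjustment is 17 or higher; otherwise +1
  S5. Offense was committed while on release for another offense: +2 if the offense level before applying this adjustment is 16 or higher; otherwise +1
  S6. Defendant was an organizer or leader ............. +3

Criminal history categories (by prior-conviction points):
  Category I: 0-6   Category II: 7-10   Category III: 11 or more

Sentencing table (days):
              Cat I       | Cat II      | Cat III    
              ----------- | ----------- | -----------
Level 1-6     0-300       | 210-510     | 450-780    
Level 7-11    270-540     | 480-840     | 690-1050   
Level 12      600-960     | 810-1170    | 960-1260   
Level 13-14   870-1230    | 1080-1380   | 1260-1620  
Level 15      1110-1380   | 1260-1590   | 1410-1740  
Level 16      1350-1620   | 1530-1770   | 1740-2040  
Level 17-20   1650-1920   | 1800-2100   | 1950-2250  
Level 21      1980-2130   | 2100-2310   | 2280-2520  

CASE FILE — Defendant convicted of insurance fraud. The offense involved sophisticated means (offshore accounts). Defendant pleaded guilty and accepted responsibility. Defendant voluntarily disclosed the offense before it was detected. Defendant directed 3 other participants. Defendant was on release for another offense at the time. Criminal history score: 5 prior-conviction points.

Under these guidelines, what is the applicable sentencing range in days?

Base offense level for insurance fraud: 14.
S1 applies: 14 − 2 = 12.
S2 applies: 12 − 1 = 11.
S3 does not apply.
S4 applies (level before this adjustment is 11 < 17, so +1): 11 + 1 = 12.
S5 applies (level before this adjustment is 12 < 16, so +1): 12 + 1 = 13.
S6 applies: 13 + 3 = 16.
Final offense level: 16.
Criminal history: 5 prior points → Category I (0-6).
Level 16 falls in the 16 band.
Grid: Level 16 × Category I = 1350-1620 days.

1350-1620 days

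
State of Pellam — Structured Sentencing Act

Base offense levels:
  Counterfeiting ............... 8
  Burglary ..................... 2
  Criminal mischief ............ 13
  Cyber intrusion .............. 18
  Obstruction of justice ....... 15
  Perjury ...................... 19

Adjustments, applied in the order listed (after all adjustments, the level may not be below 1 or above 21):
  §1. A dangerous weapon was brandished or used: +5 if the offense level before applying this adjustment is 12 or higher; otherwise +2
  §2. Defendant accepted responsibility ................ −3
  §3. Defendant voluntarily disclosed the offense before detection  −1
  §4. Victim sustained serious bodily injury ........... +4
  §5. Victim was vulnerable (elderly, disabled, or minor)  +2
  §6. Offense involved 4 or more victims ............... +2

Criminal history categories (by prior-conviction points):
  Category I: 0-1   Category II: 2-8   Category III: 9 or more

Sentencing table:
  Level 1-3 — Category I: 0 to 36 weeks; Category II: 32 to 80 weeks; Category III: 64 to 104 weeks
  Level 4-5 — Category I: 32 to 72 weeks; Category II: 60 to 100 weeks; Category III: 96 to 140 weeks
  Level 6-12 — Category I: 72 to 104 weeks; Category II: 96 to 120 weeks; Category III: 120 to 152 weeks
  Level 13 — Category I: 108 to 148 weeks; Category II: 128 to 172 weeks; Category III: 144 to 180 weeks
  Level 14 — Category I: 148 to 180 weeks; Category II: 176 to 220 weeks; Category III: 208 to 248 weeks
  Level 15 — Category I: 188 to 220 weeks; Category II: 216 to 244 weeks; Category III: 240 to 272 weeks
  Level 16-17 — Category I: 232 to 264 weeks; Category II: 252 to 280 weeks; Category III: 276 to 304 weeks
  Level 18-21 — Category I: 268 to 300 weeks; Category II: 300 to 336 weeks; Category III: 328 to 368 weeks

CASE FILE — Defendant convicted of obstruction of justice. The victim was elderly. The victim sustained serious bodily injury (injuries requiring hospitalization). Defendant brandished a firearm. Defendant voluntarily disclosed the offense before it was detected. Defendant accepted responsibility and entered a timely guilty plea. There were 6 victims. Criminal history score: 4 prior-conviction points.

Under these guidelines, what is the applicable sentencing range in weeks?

300-336 weeks

Base offense level for obstruction of justice: 15.
§1 applies (level before this adjustment is 15 ≥ 12, so +5): 15 + 5 = 20.
§2 applies: 20 − 3 = 17.
§3 applies: 17 − 1 = 16.
§4 applies: 16 + 4 = 20.
§5 applies: 20 + 2 = 22.
§6 applies: 22 + 2 = 24.
Level 24 exceeds the maximum of 21; capped at 21.
Final offense level: 21.
Criminal history: 4 prior points → Category II (2-8).
Level 21 falls in the 18-21 band.
Grid: Level 18-21 × Category II = 300-336 weeks.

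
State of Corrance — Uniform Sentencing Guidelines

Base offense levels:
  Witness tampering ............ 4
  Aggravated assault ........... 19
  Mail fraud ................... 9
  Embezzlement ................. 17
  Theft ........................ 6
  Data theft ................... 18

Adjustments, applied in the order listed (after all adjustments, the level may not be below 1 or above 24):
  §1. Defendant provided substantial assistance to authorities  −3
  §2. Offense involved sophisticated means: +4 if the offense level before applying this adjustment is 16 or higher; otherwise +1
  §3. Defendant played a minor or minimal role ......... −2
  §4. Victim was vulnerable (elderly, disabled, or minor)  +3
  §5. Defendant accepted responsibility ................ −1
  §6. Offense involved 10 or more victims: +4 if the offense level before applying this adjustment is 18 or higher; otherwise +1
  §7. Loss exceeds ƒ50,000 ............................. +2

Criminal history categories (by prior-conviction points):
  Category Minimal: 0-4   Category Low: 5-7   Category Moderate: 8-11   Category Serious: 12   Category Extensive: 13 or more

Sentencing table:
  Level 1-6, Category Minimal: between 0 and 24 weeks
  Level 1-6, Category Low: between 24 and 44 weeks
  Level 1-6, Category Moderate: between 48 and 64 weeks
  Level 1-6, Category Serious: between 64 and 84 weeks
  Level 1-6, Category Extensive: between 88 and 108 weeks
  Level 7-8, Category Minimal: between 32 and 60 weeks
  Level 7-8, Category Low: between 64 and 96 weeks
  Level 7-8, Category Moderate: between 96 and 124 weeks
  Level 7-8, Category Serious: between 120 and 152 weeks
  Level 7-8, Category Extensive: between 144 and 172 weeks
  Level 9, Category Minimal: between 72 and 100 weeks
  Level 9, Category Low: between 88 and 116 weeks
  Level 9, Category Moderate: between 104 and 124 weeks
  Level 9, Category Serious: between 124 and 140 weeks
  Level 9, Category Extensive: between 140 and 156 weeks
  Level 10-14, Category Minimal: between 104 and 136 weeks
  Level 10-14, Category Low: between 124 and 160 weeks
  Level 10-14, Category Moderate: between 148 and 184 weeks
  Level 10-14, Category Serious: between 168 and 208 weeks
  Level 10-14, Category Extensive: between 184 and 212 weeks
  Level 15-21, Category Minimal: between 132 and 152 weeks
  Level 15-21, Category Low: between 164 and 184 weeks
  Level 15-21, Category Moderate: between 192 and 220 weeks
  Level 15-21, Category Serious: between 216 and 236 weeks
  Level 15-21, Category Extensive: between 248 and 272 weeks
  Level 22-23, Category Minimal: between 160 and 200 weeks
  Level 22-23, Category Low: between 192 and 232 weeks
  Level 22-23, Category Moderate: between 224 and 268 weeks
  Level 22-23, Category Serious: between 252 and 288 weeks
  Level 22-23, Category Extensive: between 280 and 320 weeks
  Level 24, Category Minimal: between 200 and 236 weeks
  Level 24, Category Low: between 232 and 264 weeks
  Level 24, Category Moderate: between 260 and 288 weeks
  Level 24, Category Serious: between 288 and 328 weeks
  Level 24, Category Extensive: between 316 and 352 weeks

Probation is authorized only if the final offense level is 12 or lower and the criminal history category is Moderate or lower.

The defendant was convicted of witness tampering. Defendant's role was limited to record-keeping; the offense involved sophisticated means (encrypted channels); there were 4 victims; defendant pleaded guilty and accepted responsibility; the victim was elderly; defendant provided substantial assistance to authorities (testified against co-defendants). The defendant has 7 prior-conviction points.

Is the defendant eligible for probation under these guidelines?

Yes

Base offense level for witness tampering: 4.
§1 applies: 4 − 3 = 1.
§2 applies (level before this adjustment is 1 < 16, so +1): 1 + 1 = 2.
§3 applies: 2 − 2 = 0.
§4 applies: 0 + 3 = 3.
§5 applies: 3 − 1 = 2.
§6 does not apply.
Final offense level: 2.
Criminal history: 7 prior points → Category Low (5-7).
Level 2 falls in the 1-6 band.
Grid: Level 1-6 × Category Low = 24-44 weeks.
Probation check: level 2 ≤ 12 and category Low ≤ Moderate → eligible.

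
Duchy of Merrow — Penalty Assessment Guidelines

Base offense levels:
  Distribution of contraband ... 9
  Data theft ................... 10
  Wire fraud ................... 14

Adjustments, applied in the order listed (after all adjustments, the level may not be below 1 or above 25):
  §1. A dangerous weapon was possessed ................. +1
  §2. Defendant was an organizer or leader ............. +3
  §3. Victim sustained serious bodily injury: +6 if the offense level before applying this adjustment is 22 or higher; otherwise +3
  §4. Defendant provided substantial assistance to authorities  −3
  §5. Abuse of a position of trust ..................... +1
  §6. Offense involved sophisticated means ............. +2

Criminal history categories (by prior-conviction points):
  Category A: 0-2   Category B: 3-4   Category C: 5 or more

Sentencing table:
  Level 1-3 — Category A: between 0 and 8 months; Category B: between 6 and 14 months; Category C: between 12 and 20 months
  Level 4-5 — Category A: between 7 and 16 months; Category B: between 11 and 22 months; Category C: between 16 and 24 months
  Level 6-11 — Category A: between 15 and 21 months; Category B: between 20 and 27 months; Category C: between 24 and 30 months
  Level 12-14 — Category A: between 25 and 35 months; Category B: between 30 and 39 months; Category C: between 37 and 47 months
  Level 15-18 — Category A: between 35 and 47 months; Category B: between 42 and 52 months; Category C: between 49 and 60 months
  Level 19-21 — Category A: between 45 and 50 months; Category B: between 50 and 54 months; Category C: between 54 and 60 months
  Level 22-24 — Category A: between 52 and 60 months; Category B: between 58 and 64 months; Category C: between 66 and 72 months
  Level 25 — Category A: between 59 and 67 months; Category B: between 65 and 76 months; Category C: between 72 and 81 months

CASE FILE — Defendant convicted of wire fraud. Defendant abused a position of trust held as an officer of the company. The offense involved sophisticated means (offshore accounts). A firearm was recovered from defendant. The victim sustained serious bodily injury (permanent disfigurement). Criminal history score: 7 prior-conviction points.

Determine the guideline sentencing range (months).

54-60 months

Base offense level for wire fraud: 14.
§1 applies: 14 + 1 = 15.
§3 applies (level before this adjustment is 15 < 22, so +3): 15 + 3 = 18.
§5 applies: 18 + 1 = 19.
§6 applies: 19 + 2 = 21.
Final offense level: 21.
Criminal history: 7 prior points → Category C (5+).
Level 21 falls in the 19-21 band.
Grid: Level 19-21 × Category C = 54-60 months.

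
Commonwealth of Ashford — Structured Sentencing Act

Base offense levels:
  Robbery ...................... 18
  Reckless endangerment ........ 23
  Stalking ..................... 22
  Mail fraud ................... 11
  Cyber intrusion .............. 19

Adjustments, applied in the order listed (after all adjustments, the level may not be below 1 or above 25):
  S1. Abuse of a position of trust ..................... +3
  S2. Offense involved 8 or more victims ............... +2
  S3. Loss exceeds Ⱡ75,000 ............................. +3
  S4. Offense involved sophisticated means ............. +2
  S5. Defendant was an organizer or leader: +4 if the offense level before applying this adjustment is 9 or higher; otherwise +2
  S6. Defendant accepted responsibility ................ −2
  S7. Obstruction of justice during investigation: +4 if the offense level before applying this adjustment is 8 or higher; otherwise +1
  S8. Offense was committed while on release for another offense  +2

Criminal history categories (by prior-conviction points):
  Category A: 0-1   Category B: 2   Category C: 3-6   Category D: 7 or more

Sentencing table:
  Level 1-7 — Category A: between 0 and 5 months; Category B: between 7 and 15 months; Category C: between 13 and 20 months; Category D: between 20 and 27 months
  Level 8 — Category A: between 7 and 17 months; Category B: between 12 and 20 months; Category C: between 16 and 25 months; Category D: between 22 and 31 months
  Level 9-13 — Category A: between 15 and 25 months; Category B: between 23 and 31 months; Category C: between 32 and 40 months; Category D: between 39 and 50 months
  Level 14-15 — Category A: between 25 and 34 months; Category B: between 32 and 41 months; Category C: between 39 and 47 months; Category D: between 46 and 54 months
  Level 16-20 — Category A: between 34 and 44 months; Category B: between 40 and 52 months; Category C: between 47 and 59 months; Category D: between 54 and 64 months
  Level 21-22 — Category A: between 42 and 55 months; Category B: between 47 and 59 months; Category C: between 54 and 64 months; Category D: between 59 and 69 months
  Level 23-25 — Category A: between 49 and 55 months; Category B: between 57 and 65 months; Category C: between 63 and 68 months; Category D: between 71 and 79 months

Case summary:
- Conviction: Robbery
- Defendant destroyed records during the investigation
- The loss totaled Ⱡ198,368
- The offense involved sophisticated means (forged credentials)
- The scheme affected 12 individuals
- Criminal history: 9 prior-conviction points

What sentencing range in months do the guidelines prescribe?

71-79 months

Base offense level for robbery: 18.
S2 applies: 18 + 2 = 20.
S3 applies: 20 + 3 = 23.
S4 applies: 23 + 2 = 25.
S5 does not apply.
S7 applies (level before this adjustment is 25 ≥ 8, so +4): 25 + 4 = 29.
Level 29 exceeds the maximum of 25; capped at 25.
Final offense level: 25.
Criminal history: 9 prior points → Category D (7+).
Level 25 falls in the 23-25 band.
Grid: Level 23-25 × Category D = 71-79 months.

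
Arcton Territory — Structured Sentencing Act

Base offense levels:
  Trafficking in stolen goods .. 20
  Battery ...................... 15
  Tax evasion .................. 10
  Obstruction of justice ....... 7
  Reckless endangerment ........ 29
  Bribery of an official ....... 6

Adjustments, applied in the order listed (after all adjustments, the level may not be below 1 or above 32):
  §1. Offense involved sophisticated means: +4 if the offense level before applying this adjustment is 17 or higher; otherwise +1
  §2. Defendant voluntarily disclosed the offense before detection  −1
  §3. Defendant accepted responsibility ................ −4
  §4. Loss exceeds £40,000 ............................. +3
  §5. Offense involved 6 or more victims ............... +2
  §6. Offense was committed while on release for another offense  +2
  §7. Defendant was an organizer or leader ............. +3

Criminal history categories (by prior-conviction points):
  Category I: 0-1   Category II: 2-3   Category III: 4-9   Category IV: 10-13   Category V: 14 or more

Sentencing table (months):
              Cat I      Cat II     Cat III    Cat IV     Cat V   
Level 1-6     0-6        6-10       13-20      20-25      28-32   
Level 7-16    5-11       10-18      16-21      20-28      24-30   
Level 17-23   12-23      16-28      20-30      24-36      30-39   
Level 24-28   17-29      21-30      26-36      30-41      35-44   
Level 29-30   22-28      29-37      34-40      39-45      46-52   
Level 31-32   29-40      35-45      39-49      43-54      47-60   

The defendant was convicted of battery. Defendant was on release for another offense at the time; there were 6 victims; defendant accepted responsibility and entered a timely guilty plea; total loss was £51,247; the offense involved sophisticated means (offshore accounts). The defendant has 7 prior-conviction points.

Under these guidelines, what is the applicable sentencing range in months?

Base offense level for battery: 15.
§1 applies (level before this adjustment is 15 < 17, so +1): 15 + 1 = 16.
§2 does not apply.
§3 applies: 16 − 4 = 12.
§4 applies: 12 + 3 = 15.
§5 applies: 15 + 2 = 17.
§6 applies: 17 + 2 = 19.
Final offense level: 19.
Criminal history: 7 prior points → Category III (4-9).
Level 19 falls in the 17-23 band.
Grid: Level 17-23 × Category III = 20-30 months.

20-30 months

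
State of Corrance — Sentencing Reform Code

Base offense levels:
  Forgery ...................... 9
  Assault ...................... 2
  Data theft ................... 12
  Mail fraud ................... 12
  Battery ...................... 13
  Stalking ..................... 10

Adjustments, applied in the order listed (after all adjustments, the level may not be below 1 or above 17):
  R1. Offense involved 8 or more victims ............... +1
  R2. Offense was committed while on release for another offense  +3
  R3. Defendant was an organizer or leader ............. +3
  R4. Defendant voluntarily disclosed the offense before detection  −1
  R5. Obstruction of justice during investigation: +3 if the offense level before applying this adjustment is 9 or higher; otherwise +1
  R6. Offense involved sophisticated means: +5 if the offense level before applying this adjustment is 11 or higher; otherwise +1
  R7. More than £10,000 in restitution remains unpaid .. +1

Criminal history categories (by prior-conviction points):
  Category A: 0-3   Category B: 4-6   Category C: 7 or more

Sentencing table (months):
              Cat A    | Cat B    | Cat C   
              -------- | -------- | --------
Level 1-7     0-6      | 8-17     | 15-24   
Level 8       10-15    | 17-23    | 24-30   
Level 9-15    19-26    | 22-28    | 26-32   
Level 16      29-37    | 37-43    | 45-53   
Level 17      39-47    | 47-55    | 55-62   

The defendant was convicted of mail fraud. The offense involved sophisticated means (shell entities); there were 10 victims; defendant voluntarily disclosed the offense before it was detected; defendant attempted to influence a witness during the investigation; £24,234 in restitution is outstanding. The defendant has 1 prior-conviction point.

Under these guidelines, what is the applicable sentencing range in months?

Base offense level for mail fraud: 12.
R1 applies: 12 + 1 = 13.
R2 does not apply.
R4 applies: 13 − 1 = 12.
R5 applies (level before this adjustment is 12 ≥ 9, so +3): 12 + 3 = 15.
R6 applies (level before this adjustment is 15 ≥ 11, so +5): 15 + 5 = 20.
R7 applies: 20 + 1 = 21.
Level 21 exceeds the maximum of 17; capped at 17.
Final offense level: 17.
Criminal history: 1 prior point → Category A (0-3).
Level 17 falls in the 17 band.
Grid: Level 17 × Category A = 39-47 months.

39-47 months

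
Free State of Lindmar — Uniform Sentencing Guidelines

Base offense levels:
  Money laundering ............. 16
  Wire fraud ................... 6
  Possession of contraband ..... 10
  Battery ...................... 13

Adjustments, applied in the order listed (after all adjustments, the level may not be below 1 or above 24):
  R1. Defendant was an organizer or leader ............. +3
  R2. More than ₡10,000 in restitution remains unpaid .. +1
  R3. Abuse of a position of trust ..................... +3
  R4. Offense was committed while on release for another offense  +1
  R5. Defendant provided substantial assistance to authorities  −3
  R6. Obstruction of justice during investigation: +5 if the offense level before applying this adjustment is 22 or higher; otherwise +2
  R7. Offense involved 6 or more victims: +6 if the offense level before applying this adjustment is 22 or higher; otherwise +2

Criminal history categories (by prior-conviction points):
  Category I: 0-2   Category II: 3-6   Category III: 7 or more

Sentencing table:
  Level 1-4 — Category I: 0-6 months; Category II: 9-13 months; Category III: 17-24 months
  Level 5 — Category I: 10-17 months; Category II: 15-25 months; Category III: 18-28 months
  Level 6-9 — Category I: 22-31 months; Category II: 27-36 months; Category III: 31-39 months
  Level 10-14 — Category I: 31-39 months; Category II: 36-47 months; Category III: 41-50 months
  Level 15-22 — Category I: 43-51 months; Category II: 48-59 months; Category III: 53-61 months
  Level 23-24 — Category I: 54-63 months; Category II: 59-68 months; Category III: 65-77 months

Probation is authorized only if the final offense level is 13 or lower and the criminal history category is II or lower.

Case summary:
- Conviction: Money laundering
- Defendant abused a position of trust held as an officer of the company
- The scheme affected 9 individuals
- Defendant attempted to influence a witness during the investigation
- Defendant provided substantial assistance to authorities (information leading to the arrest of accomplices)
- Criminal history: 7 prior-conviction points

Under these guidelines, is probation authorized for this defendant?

Base offense level for money laundering: 16.
R2 does not apply.
R3 applies: 16 + 3 = 19.
R4 does not apply.
R5 applies: 19 − 3 = 16.
R6 applies (level before this adjustment is 16 < 22, so +2): 16 + 2 = 18.
R7 applies (level before this adjustment is 18 < 22, so +2): 18 + 2 = 20.
Final offense level: 20.
Criminal history: 7 prior points → Category III (7+).
Level 20 falls in the 15-22 band.
Grid: Level 15-22 × Category III = 53-61 months.
Probation check: level 20 > 13 and category III > II → not eligible.

No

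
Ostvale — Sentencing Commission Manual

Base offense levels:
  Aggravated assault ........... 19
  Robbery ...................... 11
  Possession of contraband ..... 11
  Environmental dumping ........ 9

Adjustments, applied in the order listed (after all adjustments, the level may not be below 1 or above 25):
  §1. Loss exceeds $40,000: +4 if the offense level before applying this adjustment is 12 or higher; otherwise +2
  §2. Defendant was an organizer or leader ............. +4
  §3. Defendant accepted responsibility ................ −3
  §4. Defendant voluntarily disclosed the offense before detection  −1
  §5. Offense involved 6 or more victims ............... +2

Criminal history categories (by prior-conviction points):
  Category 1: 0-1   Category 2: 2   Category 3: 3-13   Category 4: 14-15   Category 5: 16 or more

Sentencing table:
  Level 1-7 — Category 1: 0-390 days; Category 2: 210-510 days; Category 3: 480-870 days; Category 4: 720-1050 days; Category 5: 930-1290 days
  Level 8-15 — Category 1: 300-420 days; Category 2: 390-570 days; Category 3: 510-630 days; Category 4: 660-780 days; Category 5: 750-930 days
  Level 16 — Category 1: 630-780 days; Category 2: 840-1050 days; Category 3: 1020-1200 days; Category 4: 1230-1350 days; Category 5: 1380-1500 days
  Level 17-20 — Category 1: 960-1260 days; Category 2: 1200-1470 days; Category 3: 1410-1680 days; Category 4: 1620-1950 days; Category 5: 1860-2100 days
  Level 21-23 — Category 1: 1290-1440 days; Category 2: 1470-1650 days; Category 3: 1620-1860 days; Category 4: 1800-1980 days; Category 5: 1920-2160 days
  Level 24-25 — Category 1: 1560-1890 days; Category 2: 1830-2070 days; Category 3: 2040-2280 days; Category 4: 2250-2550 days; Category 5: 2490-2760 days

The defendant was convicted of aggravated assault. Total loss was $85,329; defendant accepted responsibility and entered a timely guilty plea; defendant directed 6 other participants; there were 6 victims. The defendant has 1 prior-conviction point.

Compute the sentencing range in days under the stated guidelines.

1560-1890 days

Base offense level for aggravated assault: 19.
§1 applies (level before this adjustment is 19 ≥ 12, so +4): 19 + 4 = 23.
§2 applies: 23 + 4 = 27.
§3 applies: 27 − 3 = 24.
§4 does not apply.
§5 applies: 24 + 2 = 26.
Level 26 exceeds the maximum of 25; capped at 25.
Final offense level: 25.
Criminal history: 1 prior point → Category 1 (0-1).
Level 25 falls in the 24-25 band.
Grid: Level 24-25 × Category 1 = 1560-1890 days.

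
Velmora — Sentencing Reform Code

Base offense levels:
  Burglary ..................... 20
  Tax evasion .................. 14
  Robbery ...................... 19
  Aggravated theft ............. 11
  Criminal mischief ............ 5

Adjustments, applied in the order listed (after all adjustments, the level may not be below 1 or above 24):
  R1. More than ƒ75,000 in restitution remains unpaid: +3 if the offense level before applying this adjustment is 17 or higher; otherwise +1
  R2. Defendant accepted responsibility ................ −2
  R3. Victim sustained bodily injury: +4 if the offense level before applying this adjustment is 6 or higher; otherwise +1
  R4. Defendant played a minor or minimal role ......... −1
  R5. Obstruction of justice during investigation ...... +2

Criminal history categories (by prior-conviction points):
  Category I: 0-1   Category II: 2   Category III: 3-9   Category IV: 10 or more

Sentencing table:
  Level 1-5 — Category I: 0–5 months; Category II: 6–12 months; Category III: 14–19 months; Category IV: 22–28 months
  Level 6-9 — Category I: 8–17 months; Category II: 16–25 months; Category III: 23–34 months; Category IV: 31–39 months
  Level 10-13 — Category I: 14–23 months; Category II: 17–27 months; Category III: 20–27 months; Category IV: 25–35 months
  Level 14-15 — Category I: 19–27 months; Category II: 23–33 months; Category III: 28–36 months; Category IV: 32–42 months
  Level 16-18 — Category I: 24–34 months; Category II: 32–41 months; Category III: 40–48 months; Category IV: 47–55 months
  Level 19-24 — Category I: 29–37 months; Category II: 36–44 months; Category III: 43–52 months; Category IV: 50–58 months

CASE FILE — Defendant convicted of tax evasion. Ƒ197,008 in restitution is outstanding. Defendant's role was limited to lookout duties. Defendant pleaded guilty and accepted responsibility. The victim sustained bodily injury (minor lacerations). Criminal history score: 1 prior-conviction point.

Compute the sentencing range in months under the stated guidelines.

Base offense level for tax evasion: 14.
R1 applies (level before this adjustment is 14 < 17, so +1): 14 + 1 = 15.
R2 applies: 15 − 2 = 13.
R3 applies (level before this adjustment is 13 ≥ 6, so +4): 13 + 4 = 17.
R4 applies: 17 − 1 = 16.
R5 does not apply.
Final offense level: 16.
Criminal history: 1 prior point → Category I (0-1).
Level 16 falls in the 16-18 band.
Grid: Level 16-18 × Category I = 24-34 months.

24-34 months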